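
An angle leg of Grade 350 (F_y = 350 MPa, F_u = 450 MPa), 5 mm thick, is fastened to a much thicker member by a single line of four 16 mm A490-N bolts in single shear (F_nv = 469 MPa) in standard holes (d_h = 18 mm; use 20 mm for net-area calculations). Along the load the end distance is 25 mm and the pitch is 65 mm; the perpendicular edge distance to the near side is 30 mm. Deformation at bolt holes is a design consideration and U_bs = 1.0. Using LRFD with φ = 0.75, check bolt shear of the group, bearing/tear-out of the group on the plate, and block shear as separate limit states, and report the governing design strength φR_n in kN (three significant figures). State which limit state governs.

186 kN (block shear governs)

Bolt shear: A_b = π·16²/4 = 201.1 mm²; R_n = 469 × 201.1 × 4 × 1 / 1000 = 377.2 kN → 0.75 × 377.2 = 283 kN.
Bearing: edge l_c = 16, r_n = 43.2 kN; interior l_c = 47, r_n = 86.4 kN; R_n = 43.2 + 3·86.4 = 302.4 kN → 227 kN.
Block shear: A_gv = 1100, A_nv = 750, A_nt = 100 mm²; R_n = min(0.6F_uA_nv, 0.6F_yA_gv) + U_bs·F_u·A_nt = 247.5 kN → 186 kN.
Block shear governs: 186 kN.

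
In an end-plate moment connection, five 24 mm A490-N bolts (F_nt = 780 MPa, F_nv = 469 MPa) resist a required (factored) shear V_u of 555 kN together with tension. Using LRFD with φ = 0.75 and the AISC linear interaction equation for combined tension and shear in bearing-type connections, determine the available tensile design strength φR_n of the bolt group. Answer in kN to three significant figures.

797 kN

A_b = π·24²/4 = 452.4 mm²; f_rv = 555 × 1000 / (5 × 452.4) = 245.4 MPa.
F'_nt = 1.3 F_nt − (F_nt / φF_nv) f_rv = 1.3·780 − (780/(0.75·469))·245.4 = 469.9 MPa, capped at F_nt → F'_nt = 469.9 MPa.
R_n = F'_nt · A_b · n = 469.9 × 452.4 × 5 / 1000 = 1063 kN.
Design strength φR_n = 0.75 × 1063 = 797 kN.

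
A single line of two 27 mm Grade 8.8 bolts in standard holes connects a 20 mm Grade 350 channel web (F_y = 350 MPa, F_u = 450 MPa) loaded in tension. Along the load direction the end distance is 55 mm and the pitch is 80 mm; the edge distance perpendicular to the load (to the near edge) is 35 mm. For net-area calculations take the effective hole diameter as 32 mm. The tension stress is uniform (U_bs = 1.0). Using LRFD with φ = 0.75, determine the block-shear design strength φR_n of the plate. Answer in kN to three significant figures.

481 kN

Shear plane L_v = 55 + 1·80 = 135 mm; A_gv = 135 × 20 = 2700 mm².
A_nv = (135 − 1.5·32) × 20 = 1740 mm².
A_nt = (35 − 0.5·32) × 20 = 380 mm².
0.6 F_u A_nv = 469.8 kN; 0.6 F_y A_gv = 567 kN → shear rupture governs the shear term.
R_n = 469.8 + 1.0 × 450 × 380 / 1000 = 640.8 kN.
Design strength φR_n = 0.75 × 640.8 = 481 kN.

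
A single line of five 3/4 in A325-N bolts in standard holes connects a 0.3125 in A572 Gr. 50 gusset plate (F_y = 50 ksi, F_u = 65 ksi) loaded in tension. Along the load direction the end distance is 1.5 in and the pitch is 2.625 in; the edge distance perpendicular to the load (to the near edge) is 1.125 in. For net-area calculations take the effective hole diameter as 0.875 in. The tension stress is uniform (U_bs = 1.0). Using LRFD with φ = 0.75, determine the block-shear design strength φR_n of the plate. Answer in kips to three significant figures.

Shear plane L_v = 1.5 + 4·2.625 = 12 in; A_gv = 12 × 0.3125 = 3.75 in².
A_nv = (12 − 4.5·0.875) × 0.3125 = 2.52 in².
A_nt = (1.125 − 0.5·0.875) × 0.3125 = 0.2148 in².
0.6 F_u A_nv = 98.26 kips; 0.6 F_y A_gv = 112.5 kips → shear rupture governs the shear term.
R_n = 98.26 + 1.0 × 65 × 0.2148 = 112.2 kips.
Design strength φR_n = 0.75 × 112.2 = 84.2 kips.

84.2 kips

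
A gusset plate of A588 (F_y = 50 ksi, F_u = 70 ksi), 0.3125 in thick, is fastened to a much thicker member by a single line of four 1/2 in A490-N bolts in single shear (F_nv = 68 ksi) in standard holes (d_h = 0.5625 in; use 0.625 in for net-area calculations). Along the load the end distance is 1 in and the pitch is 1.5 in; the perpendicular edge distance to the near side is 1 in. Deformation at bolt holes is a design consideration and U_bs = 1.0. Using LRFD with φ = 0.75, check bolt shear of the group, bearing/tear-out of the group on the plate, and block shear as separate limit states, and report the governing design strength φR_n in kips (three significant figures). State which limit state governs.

40.1 kips (bolt shear governs)

Bolt shear: A_b = π·0.5²/4 = 0.1963 in²; R_n = 68 × 0.1963 × 4 × 1 = 53.41 kips → 0.75 × 53.41 = 40.1 kips.
Bearing: edge l_c = 0.7188, r_n = 18.87 kips; interior l_c = 0.9375, r_n = 24.61 kips; R_n = 18.87 + 3·24.61 = 92.7 kips → 69.5 kips.
Block shear: A_gv = 1.719, A_nv = 1.035, A_nt = 0.2148 in²; R_n = min(0.6F_uA_nv, 0.6F_yA_gv) + U_bs·F_u·A_nt = 58.52 kips → 43.9 kips.
Bolt shear governs: 40.1 kips.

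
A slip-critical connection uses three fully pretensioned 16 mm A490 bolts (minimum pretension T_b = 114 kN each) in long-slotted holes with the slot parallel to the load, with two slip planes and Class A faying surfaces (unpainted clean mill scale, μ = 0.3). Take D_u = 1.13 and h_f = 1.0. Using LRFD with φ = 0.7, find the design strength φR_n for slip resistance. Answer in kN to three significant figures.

R_n = μ · D_u · h_f · T_b · n_s · n_b = 0.3 × 1.13 × 1.0 × 114 × 2 × 3 = 231.9 kN.
Design strength φR_n = 0.7 × 231.9 = 162 kN.

162 kN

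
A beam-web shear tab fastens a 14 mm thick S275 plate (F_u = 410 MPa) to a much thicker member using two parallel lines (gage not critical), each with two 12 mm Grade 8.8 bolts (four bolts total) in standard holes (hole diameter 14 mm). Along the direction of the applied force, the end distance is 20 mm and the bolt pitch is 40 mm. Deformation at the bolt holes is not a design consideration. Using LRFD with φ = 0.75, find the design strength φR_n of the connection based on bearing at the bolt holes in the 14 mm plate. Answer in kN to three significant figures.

Per bolt r_n = 1.5 l_c t F_u ≤ 3.0 d t F_u; upper limit = 3.0 × 12 × 14 × 410 / 1000 = 206.6 kN.
Edge bolt: l_c = 20 − 14/2 = 13 mm → 1.5 × 13 × 14 × 410 / 1000 = 111.9 → r_n = 111.9 kN.
Interior bolts: l_c = 40 − 14 = 26 mm → 1.5 × 26 × 14 × 410 / 1000 = 223.9 → r_n = 206.6 kN.
R_n = 2 × 111.9 + 2 × 206.6 = 637.1 kN.
Design strength φR_n = 0.75 × 637.1 = 478 kN.

478 kN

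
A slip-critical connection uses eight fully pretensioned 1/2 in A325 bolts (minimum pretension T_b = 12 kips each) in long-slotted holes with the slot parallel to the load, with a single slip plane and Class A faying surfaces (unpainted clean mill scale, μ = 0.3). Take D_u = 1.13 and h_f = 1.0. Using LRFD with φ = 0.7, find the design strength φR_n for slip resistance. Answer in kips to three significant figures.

22.8 kips

R_n = μ · D_u · h_f · T_b · n_s · n_b = 0.3 × 1.13 × 1.0 × 12 × 1 × 8 = 32.54 kips.
Design strength φR_n = 0.7 × 32.54 = 22.8 kips.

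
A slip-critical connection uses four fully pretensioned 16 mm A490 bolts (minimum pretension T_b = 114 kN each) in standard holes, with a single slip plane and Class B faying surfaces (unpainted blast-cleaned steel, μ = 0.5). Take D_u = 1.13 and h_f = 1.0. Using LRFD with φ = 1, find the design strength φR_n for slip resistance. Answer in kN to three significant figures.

258 kN

R_n = μ · D_u · h_f · T_b · n_s · n_b = 0.5 × 1.13 × 1.0 × 114 × 1 × 4 = 257.6 kN.
Design strength φR_n = 1 × 257.6 = 258 kN.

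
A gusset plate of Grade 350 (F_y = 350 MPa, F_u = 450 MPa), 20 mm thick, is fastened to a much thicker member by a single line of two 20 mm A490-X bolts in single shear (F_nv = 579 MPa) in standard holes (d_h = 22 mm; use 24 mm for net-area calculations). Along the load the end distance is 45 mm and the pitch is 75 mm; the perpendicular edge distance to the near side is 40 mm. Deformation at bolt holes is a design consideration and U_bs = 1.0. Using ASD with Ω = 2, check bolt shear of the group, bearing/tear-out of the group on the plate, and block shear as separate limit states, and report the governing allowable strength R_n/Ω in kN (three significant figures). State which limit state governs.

Bolt shear: A_b = π·20²/4 = 314.2 mm²; R_n = 579 × 314.2 × 2 × 1 / 1000 = 363.8 kN → 363.8 / 2 = 182 kN.
Bearing: edge l_c = 34, r_n = 367.2 kN; interior l_c = 53, r_n = 432 kN; R_n = 367.2 + 1·432 = 799.2 kN → 400 kN.
Block shear: A_gv = 2400, A_nv = 1680, A_nt = 560 mm²; R_n = min(0.6F_uA_nv, 0.6F_yA_gv) + U_bs·F_u·A_nt = 705.6 kN → 353 kN.
Bolt shear governs: 182 kN.

182 kN (bolt shear governs)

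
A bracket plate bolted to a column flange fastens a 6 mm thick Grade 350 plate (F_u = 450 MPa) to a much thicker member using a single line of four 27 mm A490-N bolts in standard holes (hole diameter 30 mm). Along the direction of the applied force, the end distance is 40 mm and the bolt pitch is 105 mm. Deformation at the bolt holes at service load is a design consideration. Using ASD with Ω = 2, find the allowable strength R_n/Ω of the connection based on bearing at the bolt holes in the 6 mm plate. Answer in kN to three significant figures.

Per bolt r_n = 1.2 l_c t F_u ≤ 2.4 d t F_u; upper limit = 2.4 × 27 × 6 × 450 / 1000 = 175 kN.
Edge bolt: l_c = 40 − 30/2 = 25 mm → 1.2 × 25 × 6 × 450 / 1000 = 81 → r_n = 81 kN.
Interior bolts: l_c = 105 − 30 = 75 mm → 1.2 × 75 × 6 × 450 / 1000 = 243 → r_n = 175 kN.
R_n = 1 × 81 + 3 × 175 = 605.9 kN.
Allowable strength R_n/Ω = 605.9 / 2 = 303 kN.

303 kN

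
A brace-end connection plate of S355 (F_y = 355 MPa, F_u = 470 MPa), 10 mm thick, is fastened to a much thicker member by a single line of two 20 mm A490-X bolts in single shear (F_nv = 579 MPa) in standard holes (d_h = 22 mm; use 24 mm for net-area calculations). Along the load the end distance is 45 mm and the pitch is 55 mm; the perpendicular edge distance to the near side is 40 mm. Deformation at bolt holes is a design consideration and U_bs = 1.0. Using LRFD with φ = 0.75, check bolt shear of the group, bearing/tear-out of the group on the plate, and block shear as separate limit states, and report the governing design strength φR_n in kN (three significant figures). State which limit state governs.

Bolt shear: A_b = π·20²/4 = 314.2 mm²; R_n = 579 × 314.2 × 2 × 1 / 1000 = 363.8 kN → 0.75 × 363.8 = 273 kN.
Bearing: edge l_c = 34, r_n = 191.8 kN; interior l_c = 33, r_n = 186.1 kN; R_n = 191.8 + 1·186.1 = 377.9 kN → 283 kN.
Block shear: A_gv = 1000, A_nv = 640, A_nt = 280 mm²; R_n = min(0.6F_uA_nv, 0.6F_yA_gv) + U_bs·F_u·A_nt = 312.1 kN → 234 kN.
Block shear governs: 234 kN.

234 kN (block shear governs)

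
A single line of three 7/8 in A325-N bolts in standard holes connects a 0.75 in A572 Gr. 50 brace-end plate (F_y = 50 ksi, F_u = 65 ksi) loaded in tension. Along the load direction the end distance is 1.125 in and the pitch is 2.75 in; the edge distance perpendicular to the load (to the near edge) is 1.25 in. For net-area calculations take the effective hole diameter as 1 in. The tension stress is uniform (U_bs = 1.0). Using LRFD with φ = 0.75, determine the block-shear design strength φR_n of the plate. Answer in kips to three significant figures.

118 kips

Shear plane L_v = 1.125 + 2·2.75 = 6.625 in; A_gv = 6.625 × 0.75 = 4.969 in².
A_nv = (6.625 − 2.5·1) × 0.75 = 3.094 in².
A_nt = (1.25 − 0.5·1) × 0.75 = 0.5625 in².
0.6 F_u A_nv = 120.7 kips; 0.6 F_y A_gv = 149.1 kips → shear rupture governs the shear term.
R_n = 120.7 + 1.0 × 65 × 0.5625 = 157.2 kips.
Design strength φR_n = 0.75 × 157.2 = 118 kips.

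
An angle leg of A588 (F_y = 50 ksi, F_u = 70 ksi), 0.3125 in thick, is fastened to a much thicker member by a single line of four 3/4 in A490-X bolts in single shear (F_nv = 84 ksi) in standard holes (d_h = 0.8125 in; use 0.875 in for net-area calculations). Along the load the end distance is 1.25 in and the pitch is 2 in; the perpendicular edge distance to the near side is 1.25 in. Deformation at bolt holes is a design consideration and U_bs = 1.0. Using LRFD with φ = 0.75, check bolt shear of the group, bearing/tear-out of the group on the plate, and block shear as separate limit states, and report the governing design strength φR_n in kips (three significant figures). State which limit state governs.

Bolt shear: A_b = π·0.75²/4 = 0.4418 in²; R_n = 84 × 0.4418 × 4 × 1 = 148.4 kips → 0.75 × 148.4 = 111 kips.
Bearing: edge l_c = 0.8438, r_n = 22.15 kips; interior l_c = 1.188, r_n = 31.17 kips; R_n = 22.15 + 3·31.17 = 115.7 kips → 86.7 kips.
Block shear: A_gv = 2.266, A_nv = 1.309, A_nt = 0.2539 in²; R_n = min(0.6F_uA_nv, 0.6F_yA_gv) + U_bs·F_u·A_nt = 72.73 kips → 54.6 kips.
Block shear governs: 54.6 kips.

54.6 kips (block shear governs)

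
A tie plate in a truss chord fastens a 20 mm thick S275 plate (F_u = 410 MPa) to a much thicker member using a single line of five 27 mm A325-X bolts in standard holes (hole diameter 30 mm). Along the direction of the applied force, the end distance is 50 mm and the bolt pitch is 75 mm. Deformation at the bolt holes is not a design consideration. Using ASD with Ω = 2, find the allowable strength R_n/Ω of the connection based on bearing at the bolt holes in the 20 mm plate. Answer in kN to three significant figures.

1320 kN

Per bolt r_n = 1.5 l_c t F_u ≤ 3.0 d t F_u; upper limit = 3.0 × 27 × 20 × 410 / 1000 = 664.2 kN.
Edge bolt: l_c = 50 − 30/2 = 35 mm → 1.5 × 35 × 20 × 410 / 1000 = 430.5 → r_n = 430.5 kN.
Interior bolts: l_c = 75 − 30 = 45 mm → 1.5 × 45 × 20 × 410 / 1000 = 553.5 → r_n = 553.5 kN.
R_n = 1 × 430.5 + 4 × 553.5 = 2644 kN.
Allowable strength R_n/Ω = 2644 / 2 = 1320 kN.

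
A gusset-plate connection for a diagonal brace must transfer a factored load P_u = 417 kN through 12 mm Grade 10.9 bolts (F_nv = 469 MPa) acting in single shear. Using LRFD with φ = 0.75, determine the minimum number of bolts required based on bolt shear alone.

A_b = π·12²/4 = 113.1 mm².
Per-bolt design strength φR_n = 0.75 × 469 × 113.1 × 1 / 1000 = 39.78 kN.
n ≥ 417 / 39.78 = 10.48 → use 11 bolts.

11 bolts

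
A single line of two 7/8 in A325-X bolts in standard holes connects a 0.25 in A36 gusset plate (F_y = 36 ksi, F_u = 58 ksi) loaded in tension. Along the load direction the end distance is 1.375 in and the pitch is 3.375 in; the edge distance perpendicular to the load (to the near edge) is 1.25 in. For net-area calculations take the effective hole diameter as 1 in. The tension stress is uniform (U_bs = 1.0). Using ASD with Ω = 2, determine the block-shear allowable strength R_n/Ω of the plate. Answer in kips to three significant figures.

Shear plane L_v = 1.375 + 1·3.375 = 4.75 in; A_gv = 4.75 × 0.25 = 1.188 in².
A_nv = (4.75 − 1.5·1) × 0.25 = 0.8125 in².
A_nt = (1.25 − 0.5·1) × 0.25 = 0.1875 in².
0.6 F_u A_nv = 28.27 kips; 0.6 F_y A_gv = 25.65 kips → shear yielding governs the shear term.
R_n = 25.65 + 1.0 × 58 × 0.1875 = 36.52 kips.
Allowable strength R_n/Ω = 36.52 / 2 = 18.3 kips.

18.3 kips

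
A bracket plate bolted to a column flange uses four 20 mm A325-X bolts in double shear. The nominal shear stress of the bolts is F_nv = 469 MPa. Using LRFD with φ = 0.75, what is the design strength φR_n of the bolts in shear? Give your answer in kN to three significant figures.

A_b = π × 20² / 4 = 314.2 mm².
R_n = F_nv · A_b · n · n_s = 469 × 314.2 × 4 × 2 / 1000 = 1179 kN.
Design strength φR_n = 0.75 × 1179 = 884 kN.

884 kN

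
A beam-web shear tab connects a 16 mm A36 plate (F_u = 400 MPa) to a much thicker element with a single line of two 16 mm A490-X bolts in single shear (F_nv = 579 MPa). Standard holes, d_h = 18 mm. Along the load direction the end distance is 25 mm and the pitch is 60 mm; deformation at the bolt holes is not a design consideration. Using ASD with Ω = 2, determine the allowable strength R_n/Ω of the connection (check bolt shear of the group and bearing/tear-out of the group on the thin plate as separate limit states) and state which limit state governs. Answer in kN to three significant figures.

Bolt shear: A_b = π·16²/4 = 201.1 mm²; R_n = 579 × 201.1 × 2 × 1 / 1000 = 232.8 kN → 232.8 / 2 = 116 kN.
Bearing (1.5 l_c t F_u ≤ 3.0 d t F_u): upper limit = 3.0·16·16·400 / 1000 = 307.2 kN.
  Edge l_c = 25 − 18/2 = 16 → r_n = 153.6 kN; interior l_c = 60 − 18 = 42 → r_n = 307.2 kN.
  R_n,bearing = 1·153.6 + 1·307.2 = 460.8 kN → 460.8 / 2 = 230 kN.
Bolt shear governs: 116 kN.

116 kN (bolt shear governs)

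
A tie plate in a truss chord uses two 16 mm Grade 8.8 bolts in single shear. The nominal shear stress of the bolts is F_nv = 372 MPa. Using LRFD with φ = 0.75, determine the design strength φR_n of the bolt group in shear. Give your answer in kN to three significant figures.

112 kN

A_b = π × 16² / 4 = 201.1 mm².
R_n = F_nv · A_b · n · n_s = 372 × 201.1 × 2 × 1 / 1000 = 149.6 kN.
Design strength φR_n = 0.75 × 149.6 = 112 kN.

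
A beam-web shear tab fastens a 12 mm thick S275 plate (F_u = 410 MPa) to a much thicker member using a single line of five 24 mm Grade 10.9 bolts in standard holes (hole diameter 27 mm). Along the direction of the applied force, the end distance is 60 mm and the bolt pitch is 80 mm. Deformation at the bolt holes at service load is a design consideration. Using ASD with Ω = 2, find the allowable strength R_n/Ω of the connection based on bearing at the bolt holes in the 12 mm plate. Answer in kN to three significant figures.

Per bolt r_n = 1.2 l_c t F_u ≤ 2.4 d t F_u; upper limit = 2.4 × 24 × 12 × 410 / 1000 = 283.4 kN.
Edge bolt: l_c = 60 − 27/2 = 46.5 mm → 1.2 × 46.5 × 12 × 410 / 1000 = 274.5 → r_n = 274.5 kN.
Interior bolts: l_c = 80 − 27 = 53 mm → 1.2 × 53 × 12 × 410 / 1000 = 312.9 → r_n = 283.4 kN.
R_n = 1 × 274.5 + 4 × 283.4 = 1408 kN.
Allowable strength R_n/Ω = 1408 / 2 = 704 kN.

704 kN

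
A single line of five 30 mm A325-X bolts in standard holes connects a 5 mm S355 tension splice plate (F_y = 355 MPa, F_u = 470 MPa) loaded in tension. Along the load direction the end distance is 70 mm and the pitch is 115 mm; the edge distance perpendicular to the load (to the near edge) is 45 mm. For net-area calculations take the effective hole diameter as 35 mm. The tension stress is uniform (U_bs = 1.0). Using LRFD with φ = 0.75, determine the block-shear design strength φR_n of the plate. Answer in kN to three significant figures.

442 kN

Shear plane L_v = 70 + 4·115 = 530 mm; A_gv = 530 × 5 = 2650 mm².
A_nv = (530 − 4.5·35) × 5 = 1862 mm².
A_nt = (45 − 0.5·35) × 5 = 137.5 mm².
0.6 F_u A_nv = 525.2 kN; 0.6 F_y A_gv = 564.5 kN → shear rupture governs the shear term.
R_n = 525.2 + 1.0 × 470 × 137.5 / 1000 = 589.9 kN.
Design strength φR_n = 0.75 × 589.9 = 442 kN.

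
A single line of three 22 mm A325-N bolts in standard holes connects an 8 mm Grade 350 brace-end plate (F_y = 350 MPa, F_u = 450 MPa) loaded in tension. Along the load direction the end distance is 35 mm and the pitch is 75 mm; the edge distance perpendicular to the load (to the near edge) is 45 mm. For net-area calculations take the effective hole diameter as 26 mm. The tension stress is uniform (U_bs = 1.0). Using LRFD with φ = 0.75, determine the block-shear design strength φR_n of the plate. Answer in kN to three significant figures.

281 kN

Shear plane L_v = 35 + 2·75 = 185 mm; A_gv = 185 × 8 = 1480 mm².
A_nv = (185 − 2.5·26) × 8 = 960 mm².
A_nt = (45 − 0.5·26) × 8 = 256 mm².
0.6 F_u A_nv = 259.2 kN; 0.6 F_y A_gv = 310.8 kN → shear rupture governs the shear term.
R_n = 259.2 + 1.0 × 450 × 256 / 1000 = 374.4 kN.
Design strength φR_n = 0.75 × 374.4 = 281 kN.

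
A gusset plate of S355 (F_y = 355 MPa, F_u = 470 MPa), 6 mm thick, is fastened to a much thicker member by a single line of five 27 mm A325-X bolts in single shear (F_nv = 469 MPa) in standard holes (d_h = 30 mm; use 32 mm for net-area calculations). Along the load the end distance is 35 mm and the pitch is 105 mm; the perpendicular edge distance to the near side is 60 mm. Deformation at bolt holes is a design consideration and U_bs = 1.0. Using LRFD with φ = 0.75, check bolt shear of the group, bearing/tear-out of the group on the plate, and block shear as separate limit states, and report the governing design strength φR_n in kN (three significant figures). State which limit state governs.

488 kN (block shear governs)

Bolt shear: A_b = π·27²/4 = 572.6 mm²; R_n = 469 × 572.6 × 5 × 1 / 1000 = 1343 kN → 0.75 × 1343 = 1010 kN.
Bearing: edge l_c = 20, r_n = 67.68 kN; interior l_c = 75, r_n = 182.7 kN; R_n = 67.68 + 4·182.7 = 798.6 kN → 599 kN.
Block shear: A_gv = 2730, A_nv = 1866, A_nt = 264 mm²; R_n = min(0.6F_uA_nv, 0.6F_yA_gv) + U_bs·F_u·A_nt = 650.3 kN → 488 kN.
Block shear governs: 488 kN.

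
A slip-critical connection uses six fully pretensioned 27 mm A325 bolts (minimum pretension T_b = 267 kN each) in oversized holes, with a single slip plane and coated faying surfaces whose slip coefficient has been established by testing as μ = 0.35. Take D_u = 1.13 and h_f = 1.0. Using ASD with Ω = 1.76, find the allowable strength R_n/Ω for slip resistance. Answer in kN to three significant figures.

R_n = μ · D_u · h_f · T_b · n_s · n_b = 0.35 × 1.13 × 1.0 × 267 × 1 × 6 = 633.6 kN.
Allowable strength R_n/Ω = 633.6 / 1.76 = 360 kN.

360 kN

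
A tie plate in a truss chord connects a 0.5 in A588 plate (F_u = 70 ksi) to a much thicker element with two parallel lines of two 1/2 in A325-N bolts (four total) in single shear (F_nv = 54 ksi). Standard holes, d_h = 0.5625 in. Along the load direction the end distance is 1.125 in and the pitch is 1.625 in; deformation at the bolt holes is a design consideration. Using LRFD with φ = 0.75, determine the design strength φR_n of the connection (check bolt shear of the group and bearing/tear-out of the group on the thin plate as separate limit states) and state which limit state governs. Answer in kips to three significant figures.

31.8 kips (bolt shear governs)

Bolt shear: A_b = π·0.5²/4 = 0.1963 in²; R_n = 54 × 0.1963 × 4 × 1 = 42.41 kips → 0.75 × 42.41 = 31.8 kips.
Bearing (1.2 l_c t F_u ≤ 2.4 d t F_u): upper limit = 2.4·0.5·0.5·70 = 42 kips.
  Edge l_c = 1.125 − 0.5625/2 = 0.8438 → r_n = 35.44 kips; interior l_c = 1.625 − 0.5625 = 1.062 → r_n = 42 kips.
  R_n,bearing = 2·35.44 + 2·42 = 154.9 kips → 0.75 × 154.9 = 116 kips.
Bolt shear governs: 31.8 kips.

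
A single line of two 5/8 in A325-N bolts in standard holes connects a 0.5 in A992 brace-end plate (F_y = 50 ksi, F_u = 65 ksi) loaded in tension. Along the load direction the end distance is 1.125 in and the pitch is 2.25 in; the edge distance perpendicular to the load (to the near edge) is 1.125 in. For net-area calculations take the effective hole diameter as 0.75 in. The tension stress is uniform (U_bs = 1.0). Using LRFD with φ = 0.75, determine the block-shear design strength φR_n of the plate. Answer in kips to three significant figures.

51.2 kips

Shear plane L_v = 1.125 + 1·2.25 = 3.375 in; A_gv = 3.375 × 0.5 = 1.688 in².
A_nv = (3.375 − 1.5·0.75) × 0.5 = 1.125 in².
A_nt = (1.125 − 0.5·0.75) × 0.5 = 0.375 in².
0.6 F_u A_nv = 43.88 kips; 0.6 F_y A_gv = 50.62 kips → shear rupture governs the shear term.
R_n = 43.88 + 1.0 × 65 × 0.375 = 68.25 kips.
Design strength φR_n = 0.75 × 68.25 = 51.2 kips.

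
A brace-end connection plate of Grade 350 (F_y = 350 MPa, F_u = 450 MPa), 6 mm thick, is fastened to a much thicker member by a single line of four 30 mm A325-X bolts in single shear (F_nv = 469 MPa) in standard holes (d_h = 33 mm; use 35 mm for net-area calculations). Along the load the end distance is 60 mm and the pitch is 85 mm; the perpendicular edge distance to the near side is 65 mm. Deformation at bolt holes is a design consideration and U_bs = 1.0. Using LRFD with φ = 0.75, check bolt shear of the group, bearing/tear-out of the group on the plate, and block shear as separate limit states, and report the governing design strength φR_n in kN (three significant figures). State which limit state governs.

Bolt shear: A_b = π·30²/4 = 706.9 mm²; R_n = 469 × 706.9 × 4 × 1 / 1000 = 1326 kN → 0.75 × 1326 = 995 kN.
Bearing: edge l_c = 43.5, r_n = 140.9 kN; interior l_c = 52, r_n = 168.5 kN; R_n = 140.9 + 3·168.5 = 646.4 kN → 485 kN.
Block shear: A_gv = 1890, A_nv = 1155, A_nt = 285 mm²; R_n = min(0.6F_uA_nv, 0.6F_yA_gv) + U_bs·F_u·A_nt = 440.1 kN → 330 kN.
Block shear governs: 330 kN.

330 kN (block shear governs)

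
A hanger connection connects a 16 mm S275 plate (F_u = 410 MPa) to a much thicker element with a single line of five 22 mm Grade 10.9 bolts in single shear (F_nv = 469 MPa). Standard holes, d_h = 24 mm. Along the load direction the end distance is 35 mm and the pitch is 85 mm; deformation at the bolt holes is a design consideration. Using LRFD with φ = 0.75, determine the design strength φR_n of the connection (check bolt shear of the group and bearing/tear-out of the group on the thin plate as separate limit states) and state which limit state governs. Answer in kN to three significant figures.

Bolt shear: A_b = π·22²/4 = 380.1 mm²; R_n = 469 × 380.1 × 5 × 1 / 1000 = 891.4 kN → 0.75 × 891.4 = 669 kN.
Bearing (1.2 l_c t F_u ≤ 2.4 d t F_u): upper limit = 2.4·22·16·410 / 1000 = 346.4 kN.
  Edge l_c = 35 − 24/2 = 23 → r_n = 181.1 kN; interior l_c = 85 − 24 = 61 → r_n = 346.4 kN.
  R_n,bearing = 1·181.1 + 4·346.4 = 1567 kN → 0.75 × 1567 = 1170 kN.
Bolt shear governs: 669 kN.

669 kN (bolt shear governs)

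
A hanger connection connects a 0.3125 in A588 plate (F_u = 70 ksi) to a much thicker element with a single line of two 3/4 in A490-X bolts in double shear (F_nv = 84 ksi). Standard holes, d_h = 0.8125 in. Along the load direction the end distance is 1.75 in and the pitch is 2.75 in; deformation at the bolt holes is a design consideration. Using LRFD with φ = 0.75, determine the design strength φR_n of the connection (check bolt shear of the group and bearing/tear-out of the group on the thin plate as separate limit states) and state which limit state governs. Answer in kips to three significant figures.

Bolt shear: A_b = π·0.75²/4 = 0.4418 in²; R_n = 84 × 0.4418 × 2 × 2 = 148.4 kips → 0.75 × 148.4 = 111 kips.
Bearing (1.2 l_c t F_u ≤ 2.4 d t F_u): upper limit = 2.4·0.75·0.3125·70 = 39.38 kips.
  Edge l_c = 1.75 − 0.8125/2 = 1.344 → r_n = 35.27 kips; interior l_c = 2.75 − 0.8125 = 1.938 → r_n = 39.38 kips.
  R_n,bearing = 1·35.27 + 1·39.38 = 74.65 kips → 0.75 × 74.65 = 56 kips.
Bearing governs: 56 kips.

56 kips (bearing governs)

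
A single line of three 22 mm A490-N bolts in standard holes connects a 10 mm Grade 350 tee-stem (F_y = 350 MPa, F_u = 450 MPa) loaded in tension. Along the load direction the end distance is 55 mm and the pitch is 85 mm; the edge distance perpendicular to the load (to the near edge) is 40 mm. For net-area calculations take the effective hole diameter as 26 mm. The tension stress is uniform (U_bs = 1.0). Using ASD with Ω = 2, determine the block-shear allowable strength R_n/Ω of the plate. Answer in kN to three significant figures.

Shear plane L_v = 55 + 2·85 = 225 mm; A_gv = 225 × 10 = 2250 mm².
A_nv = (225 − 2.5·26) × 10 = 1600 mm².
A_nt = (40 − 0.5·26) × 10 = 270 mm².
0.6 F_u A_nv = 432 kN; 0.6 F_y A_gv = 472.5 kN → shear rupture governs the shear term.
R_n = 432 + 1.0 × 450 × 270 / 1000 = 553.5 kN.
Allowable strength R_n/Ω = 553.5 / 2 = 277 kN.

277 kN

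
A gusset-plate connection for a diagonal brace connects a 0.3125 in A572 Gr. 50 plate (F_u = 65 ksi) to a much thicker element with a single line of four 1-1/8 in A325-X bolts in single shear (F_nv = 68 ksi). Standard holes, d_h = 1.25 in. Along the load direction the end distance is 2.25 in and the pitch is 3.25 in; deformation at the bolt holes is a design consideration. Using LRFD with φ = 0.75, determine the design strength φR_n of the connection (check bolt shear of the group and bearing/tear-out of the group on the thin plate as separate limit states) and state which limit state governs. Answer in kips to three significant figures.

Bolt shear: A_b = π·1.125²/4 = 0.994 in²; R_n = 68 × 0.994 × 4 × 1 = 270.4 kips → 0.75 × 270.4 = 203 kips.
Bearing (1.2 l_c t F_u ≤ 2.4 d t F_u): upper limit = 2.4·1.125·0.3125·65 = 54.84 kips.
  Edge l_c = 2.25 − 1.25/2 = 1.625 → r_n = 39.61 kips; interior l_c = 3.25 − 1.25 = 2 → r_n = 48.75 kips.
  R_n,bearing = 1·39.61 + 3·48.75 = 185.9 kips → 0.75 × 185.9 = 139 kips.
Bearing governs: 139 kips.

139 kips (bearing governs)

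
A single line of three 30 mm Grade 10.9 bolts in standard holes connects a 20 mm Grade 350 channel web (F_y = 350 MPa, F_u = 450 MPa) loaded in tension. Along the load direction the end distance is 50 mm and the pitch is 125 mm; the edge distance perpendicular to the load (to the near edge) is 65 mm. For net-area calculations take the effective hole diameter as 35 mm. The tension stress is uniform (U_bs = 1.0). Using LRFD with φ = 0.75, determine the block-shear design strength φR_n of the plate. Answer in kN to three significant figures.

1180 kN

Shear plane L_v = 50 + 2·125 = 300 mm; A_gv = 300 × 20 = 6000 mm².
A_nv = (300 − 2.5·35) × 20 = 4250 mm².
A_nt = (65 − 0.5·35) × 20 = 950 mm².
0.6 F_u A_nv = 1148 kN; 0.6 F_y A_gv = 1260 kN → shear rupture governs the shear term.
R_n = 1148 + 1.0 × 450 × 950 / 1000 = 1575 kN.
Design strength φR_n = 0.75 × 1575 = 1180 kN.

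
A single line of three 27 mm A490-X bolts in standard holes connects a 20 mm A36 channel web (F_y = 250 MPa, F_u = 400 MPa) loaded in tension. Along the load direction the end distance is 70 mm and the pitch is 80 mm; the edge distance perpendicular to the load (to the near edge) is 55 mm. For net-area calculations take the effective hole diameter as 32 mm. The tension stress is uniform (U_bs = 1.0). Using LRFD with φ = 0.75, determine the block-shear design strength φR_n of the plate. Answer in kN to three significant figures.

752 kN

Shear plane L_v = 70 + 2·80 = 230 mm; A_gv = 230 × 20 = 4600 mm².
A_nv = (230 − 2.5·32) × 20 = 3000 mm².
A_nt = (55 − 0.5·32) × 20 = 780 mm².
0.6 F_u A_nv = 720 kN; 0.6 F_y A_gv = 690 kN → shear yielding governs the shear term.
R_n = 690 + 1.0 × 400 × 780 / 1000 = 1002 kN.
Design strength φR_n = 0.75 × 1002 = 752 kN.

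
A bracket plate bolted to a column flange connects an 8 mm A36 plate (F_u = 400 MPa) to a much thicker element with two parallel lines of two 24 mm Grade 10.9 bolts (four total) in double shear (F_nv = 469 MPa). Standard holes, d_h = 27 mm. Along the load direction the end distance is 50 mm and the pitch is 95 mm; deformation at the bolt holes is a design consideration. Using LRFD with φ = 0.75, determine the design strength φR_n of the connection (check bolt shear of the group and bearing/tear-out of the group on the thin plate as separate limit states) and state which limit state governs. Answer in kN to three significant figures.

Bolt shear: A_b = π·24²/4 = 452.4 mm²; R_n = 469 × 452.4 × 4 × 2 / 1000 = 1697 kN → 0.75 × 1697 = 1270 kN.
Bearing (1.2 l_c t F_u ≤ 2.4 d t F_u): upper limit = 2.4·24·8·400 / 1000 = 184.3 kN.
  Edge l_c = 50 − 27/2 = 36.5 → r_n = 140.2 kN; interior l_c = 95 − 27 = 68 → r_n = 184.3 kN.
  R_n,bearing = 2·140.2 + 2·184.3 = 649 kN → 0.75 × 649 = 487 kN.
Bearing governs: 487 kN.

487 kN (bearing governs)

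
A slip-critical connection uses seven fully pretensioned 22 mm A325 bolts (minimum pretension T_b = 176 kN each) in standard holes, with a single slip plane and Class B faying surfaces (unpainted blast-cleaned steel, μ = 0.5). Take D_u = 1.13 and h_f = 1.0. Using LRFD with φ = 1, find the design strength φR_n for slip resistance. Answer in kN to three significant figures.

696 kN

R_n = μ · D_u · h_f · T_b · n_s · n_b = 0.5 × 1.13 × 1.0 × 176 × 1 × 7 = 696.1 kN.
Design strength φR_n = 1 × 696.1 = 696 kN.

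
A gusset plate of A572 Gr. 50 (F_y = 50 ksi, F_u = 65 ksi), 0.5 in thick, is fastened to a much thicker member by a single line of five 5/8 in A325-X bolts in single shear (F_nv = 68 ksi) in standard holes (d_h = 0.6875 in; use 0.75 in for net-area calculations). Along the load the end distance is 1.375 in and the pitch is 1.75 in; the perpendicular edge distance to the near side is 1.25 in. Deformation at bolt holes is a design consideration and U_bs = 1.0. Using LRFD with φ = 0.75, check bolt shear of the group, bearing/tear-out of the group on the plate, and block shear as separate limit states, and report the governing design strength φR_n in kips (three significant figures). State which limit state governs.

Bolt shear: A_b = π·0.625²/4 = 0.3068 in²; R_n = 68 × 0.3068 × 5 × 1 = 104.3 kips → 0.75 × 104.3 = 78.2 kips.
Bearing: edge l_c = 1.031, r_n = 40.22 kips; interior l_c = 1.062, r_n = 41.44 kips; R_n = 40.22 + 4·41.44 = 206 kips → 154 kips.
Block shear: A_gv = 4.188, A_nv = 2.5, A_nt = 0.4375 in²; R_n = min(0.6F_uA_nv, 0.6F_yA_gv) + U_bs·F_u·A_nt = 125.9 kips → 94.5 kips.
Bolt shear governs: 78.2 kips.

78.2 kips (bolt shear governs)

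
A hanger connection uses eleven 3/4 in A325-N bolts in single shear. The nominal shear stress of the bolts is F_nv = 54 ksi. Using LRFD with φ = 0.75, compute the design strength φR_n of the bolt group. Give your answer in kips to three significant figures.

A_b = π × 0.75² / 4 = 0.4418 in².
R_n = F_nv · A_b · n · n_s = 54 × 0.4418 × 11 × 1 = 262.4 kips.
Design strength φR_n = 0.75 × 262.4 = 197 kips.

197 kips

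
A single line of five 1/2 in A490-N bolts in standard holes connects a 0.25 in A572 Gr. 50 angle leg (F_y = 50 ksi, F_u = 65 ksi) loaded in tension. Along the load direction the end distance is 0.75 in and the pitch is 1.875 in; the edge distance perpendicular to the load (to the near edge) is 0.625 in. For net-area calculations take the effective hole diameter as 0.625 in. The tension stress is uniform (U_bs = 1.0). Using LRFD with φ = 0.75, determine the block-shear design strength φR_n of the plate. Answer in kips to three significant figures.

43.6 kips

Shear plane L_v = 0.75 + 4·1.875 = 8.25 in; A_gv = 8.25 × 0.25 = 2.062 in².
A_nv = (8.25 − 4.5·0.625) × 0.25 = 1.359 in².
A_nt = (0.625 − 0.5·0.625) × 0.25 = 0.07812 in².
0.6 F_u A_nv = 53.02 kips; 0.6 F_y A_gv = 61.88 kips → shear rupture governs the shear term.
R_n = 53.02 + 1.0 × 65 × 0.07812 = 58.09 kips.
Design strength φR_n = 0.75 × 58.09 = 43.6 kips.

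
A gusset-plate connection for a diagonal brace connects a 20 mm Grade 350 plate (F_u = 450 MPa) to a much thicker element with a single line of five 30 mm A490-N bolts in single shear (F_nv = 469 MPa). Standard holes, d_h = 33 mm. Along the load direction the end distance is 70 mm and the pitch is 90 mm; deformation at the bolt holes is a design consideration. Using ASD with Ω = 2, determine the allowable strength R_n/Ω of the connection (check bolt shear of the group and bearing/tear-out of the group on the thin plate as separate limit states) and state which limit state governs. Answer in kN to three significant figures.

829 kN (bolt shear governs)

Bolt shear: A_b = π·30²/4 = 706.9 mm²; R_n = 469 × 706.9 × 5 × 1 / 1000 = 1658 kN → 1658 / 2 = 829 kN.
Bearing (1.2 l_c t F_u ≤ 2.4 d t F_u): upper limit = 2.4·30·20·450 / 1000 = 648 kN.
  Edge l_c = 70 − 33/2 = 53.5 → r_n = 577.8 kN; interior l_c = 90 − 33 = 57 → r_n = 615.6 kN.
  R_n,bearing = 1·577.8 + 4·615.6 = 3040 kN → 3040 / 2 = 1520 kN.
Bolt shear governs: 829 kN.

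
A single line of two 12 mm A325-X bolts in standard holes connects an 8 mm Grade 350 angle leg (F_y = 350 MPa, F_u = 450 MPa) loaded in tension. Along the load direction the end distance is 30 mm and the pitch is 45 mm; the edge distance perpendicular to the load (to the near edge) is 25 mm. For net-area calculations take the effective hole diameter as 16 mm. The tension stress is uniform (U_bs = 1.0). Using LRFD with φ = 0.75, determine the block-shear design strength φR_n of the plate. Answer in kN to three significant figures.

Shear plane L_v = 30 + 1·45 = 75 mm; A_gv = 75 × 8 = 600 mm².
A_nv = (75 − 1.5·16) × 8 = 408 mm².
A_nt = (25 − 0.5·16) × 8 = 136 mm².
0.6 F_u A_nv = 110.2 kN; 0.6 F_y A_gv = 126 kN → shear rupture governs the shear term.
R_n = 110.2 + 1.0 × 450 × 136 / 1000 = 171.4 kN.
Design strength φR_n = 0.75 × 171.4 = 129 kN.

129 kN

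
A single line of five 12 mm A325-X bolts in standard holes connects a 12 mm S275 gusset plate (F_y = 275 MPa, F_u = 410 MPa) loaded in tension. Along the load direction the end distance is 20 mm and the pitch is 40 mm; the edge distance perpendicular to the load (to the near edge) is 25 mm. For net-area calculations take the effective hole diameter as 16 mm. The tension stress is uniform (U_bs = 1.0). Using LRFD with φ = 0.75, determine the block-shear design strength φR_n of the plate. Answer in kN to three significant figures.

Shear plane L_v = 20 + 4·40 = 180 mm; A_gv = 180 × 12 = 2160 mm².
A_nv = (180 − 4.5·16) × 12 = 1296 mm².
A_nt = (25 − 0.5·16) × 12 = 204 mm².
0.6 F_u A_nv = 318.8 kN; 0.6 F_y A_gv = 356.4 kN → shear rupture governs the shear term.
R_n = 318.8 + 1.0 × 410 × 204 / 1000 = 402.5 kN.
Design strength φR_n = 0.75 × 402.5 = 302 kN.

302 kN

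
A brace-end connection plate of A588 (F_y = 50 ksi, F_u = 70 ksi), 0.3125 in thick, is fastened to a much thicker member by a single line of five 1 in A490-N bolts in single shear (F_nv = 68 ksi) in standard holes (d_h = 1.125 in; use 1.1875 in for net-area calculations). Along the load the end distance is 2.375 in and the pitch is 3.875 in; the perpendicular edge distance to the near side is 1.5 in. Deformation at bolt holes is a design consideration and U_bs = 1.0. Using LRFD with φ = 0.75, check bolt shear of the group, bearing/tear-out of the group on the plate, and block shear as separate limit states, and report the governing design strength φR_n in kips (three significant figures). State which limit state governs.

138 kips (block shear governs)

Bolt shear: A_b = π·1²/4 = 0.7854 in²; R_n = 68 × 0.7854 × 5 × 1 = 267 kips → 0.75 × 267 = 200 kips.
Bearing: edge l_c = 1.812, r_n = 47.58 kips; interior l_c = 2.75, r_n = 52.5 kips; R_n = 47.58 + 4·52.5 = 257.6 kips → 193 kips.
Block shear: A_gv = 5.586, A_nv = 3.916, A_nt = 0.2832 in²; R_n = min(0.6F_uA_nv, 0.6F_yA_gv) + U_bs·F_u·A_nt = 184.3 kips → 138 kips.
Block shear governs: 138 kips.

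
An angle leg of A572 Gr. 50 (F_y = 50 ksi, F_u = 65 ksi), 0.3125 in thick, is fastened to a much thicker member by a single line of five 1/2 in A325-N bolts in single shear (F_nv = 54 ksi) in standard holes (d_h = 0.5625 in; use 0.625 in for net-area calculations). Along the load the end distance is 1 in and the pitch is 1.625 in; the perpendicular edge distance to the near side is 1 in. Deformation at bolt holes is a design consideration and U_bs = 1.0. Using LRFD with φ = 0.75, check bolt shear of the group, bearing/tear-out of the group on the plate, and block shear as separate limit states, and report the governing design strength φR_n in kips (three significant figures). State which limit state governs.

39.8 kips (bolt shear governs)

Bolt shear: A_b = π·0.5²/4 = 0.1963 in²; R_n = 54 × 0.1963 × 5 × 1 = 53.01 kips → 0.75 × 53.01 = 39.8 kips.
Bearing: edge l_c = 0.7188, r_n = 17.52 kips; interior l_c = 1.062, r_n = 24.38 kips; R_n = 17.52 + 4·24.38 = 115 kips → 86.3 kips.
Block shear: A_gv = 2.344, A_nv = 1.465, A_nt = 0.2148 in²; R_n = min(0.6F_uA_nv, 0.6F_yA_gv) + U_bs·F_u·A_nt = 71.09 kips → 53.3 kips.
Bolt shear governs: 39.8 kips.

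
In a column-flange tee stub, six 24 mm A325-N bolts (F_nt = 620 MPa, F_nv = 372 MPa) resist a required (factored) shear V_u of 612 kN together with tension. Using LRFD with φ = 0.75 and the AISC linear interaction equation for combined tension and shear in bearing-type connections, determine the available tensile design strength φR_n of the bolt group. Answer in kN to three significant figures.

A_b = π·24²/4 = 452.4 mm²; f_rv = 612 × 1000 / (6 × 452.4) = 225.5 MPa.
F'_nt = 1.3 F_nt − (F_nt / φF_nv) f_rv = 1.3·620 − (620/(0.75·372))·225.5 = 305 MPa, capped at F_nt → F'_nt = 305 MPa.
R_n = F'_nt · A_b · n = 305 × 452.4 × 6 / 1000 = 827.8 kN.
Design strength φR_n = 0.75 × 827.8 = 621 kN.

621 kN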